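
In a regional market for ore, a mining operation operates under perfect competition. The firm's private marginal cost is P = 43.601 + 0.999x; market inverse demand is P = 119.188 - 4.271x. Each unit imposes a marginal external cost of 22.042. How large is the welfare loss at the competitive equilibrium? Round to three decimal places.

Market equilibrium (private): 43.601 + 0.999x = 119.188 - 4.271x → x_m = 14.3429.
Social marginal cost = private MC + MEC = 65.643 + 0.999x.
Set SMC = demand: 65.643 + 0.999x = 119.188 - 4.271x → x* = 10.1603.
The welfare-loss triangle has base |x_m − x*| and height MEC(x_m) (the vertical gap between SMC and demand is zero at x* and MEC at x_m).
DWL = ½ × 4.1826 × 22.0420 = 46.0964.

DWL = 46.096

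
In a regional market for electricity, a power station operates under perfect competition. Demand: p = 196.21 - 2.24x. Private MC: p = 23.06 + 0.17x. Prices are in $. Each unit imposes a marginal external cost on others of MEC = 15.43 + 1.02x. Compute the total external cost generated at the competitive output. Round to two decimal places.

Market equilibrium (private): 23.06 + 0.17x = 196.21 - 2.24x → x_m = 71.8465.
Total external cost = ∫₀^{x_m} (15.43 + 1.02x) dx = 15.43×71.8465 + ½×1.02×71.8465² = 3741.1705.

$3741.17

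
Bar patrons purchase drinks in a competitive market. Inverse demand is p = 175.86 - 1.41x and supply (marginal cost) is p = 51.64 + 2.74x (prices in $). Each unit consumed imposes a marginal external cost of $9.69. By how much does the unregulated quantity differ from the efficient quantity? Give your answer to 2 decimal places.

Market equilibrium (private): 51.64 + 2.74x = 175.86 - 1.41x → x_m = 29.9325.
Social marginal benefit = demand − MEC = 166.17 - 1.41x.
Set SMB = MC: 166.17 - 1.41x = 51.64 + 2.74x → x* = 27.5976.
Gap = |29.9325 − 27.5976| = 2.3349.

2.33 units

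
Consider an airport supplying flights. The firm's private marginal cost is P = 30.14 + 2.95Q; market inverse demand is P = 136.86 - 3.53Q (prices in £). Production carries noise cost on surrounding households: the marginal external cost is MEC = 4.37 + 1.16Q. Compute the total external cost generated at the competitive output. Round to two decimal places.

Market equilibrium (private): 30.14 + 2.95Q = 136.86 - 3.53Q → Q_m = 16.4691.
Total external cost = ∫₀^{Q_m} (4.37 + 1.16Q) dQ = 4.37×16.4691 + ½×1.16×16.4691² = 229.2841.

£229.28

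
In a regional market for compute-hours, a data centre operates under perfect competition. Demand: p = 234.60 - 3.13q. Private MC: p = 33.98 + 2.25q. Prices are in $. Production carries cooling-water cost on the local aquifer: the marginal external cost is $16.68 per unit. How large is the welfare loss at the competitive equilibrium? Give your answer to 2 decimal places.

DWL = $25.86

Market equilibrium (private): 33.98 + 2.25q = 234.60 - 3.13q → q_m = 37.2900.
Social marginal cost = private MC + MEC = 50.66 + 2.25q.
Set SMC = demand: 50.66 + 2.25q = 234.60 - 3.13q → q* = 34.1896.
Height of the DWL triangle at q_m is SMC(q_m) − demand(q_m) = MEC(q_m) = 16.6800.
DWL = ½ × 3.1004 × 16.6800 = 25.8573.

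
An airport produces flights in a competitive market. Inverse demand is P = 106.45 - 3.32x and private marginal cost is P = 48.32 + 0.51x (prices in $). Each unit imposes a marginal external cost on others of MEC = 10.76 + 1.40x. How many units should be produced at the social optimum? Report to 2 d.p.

x* = 9.06

Social marginal cost = private MC + MEC = 59.08 + 1.91x.
Set SMC = demand: 59.08 + 1.91x = 106.45 - 3.32x → x* = 9.0574.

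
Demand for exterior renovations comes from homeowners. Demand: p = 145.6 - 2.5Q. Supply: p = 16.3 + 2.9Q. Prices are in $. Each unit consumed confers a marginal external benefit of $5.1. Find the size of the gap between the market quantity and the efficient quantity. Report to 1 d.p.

Market equilibrium (private): 16.3 + 2.9Q = 145.6 - 2.5Q → Q_m = 23.9444.
Social marginal benefit = demand + MEB = 150.7 - 2.5Q.
Set SMB = MC: 150.7 - 2.5Q = 16.3 + 2.9Q → Q* = 24.8889.
Gap = |23.9444 − 24.8889| = 0.9445.

0.9 units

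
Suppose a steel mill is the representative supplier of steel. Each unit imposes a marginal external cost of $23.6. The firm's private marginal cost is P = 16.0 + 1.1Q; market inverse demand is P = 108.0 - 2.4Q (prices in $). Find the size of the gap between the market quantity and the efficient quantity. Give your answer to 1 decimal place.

6.7 units

Market equilibrium (private): 16.0 + 1.1Q = 108.0 - 2.4Q → Q_m = 26.2857.
Social marginal cost = private MC + MEC = 39.6 + 1.1Q.
Set SMC = demand: 39.6 + 1.1Q = 108.0 - 2.4Q → Q* = 19.5429.
Gap = |26.2857 − 19.5429| = 6.7428.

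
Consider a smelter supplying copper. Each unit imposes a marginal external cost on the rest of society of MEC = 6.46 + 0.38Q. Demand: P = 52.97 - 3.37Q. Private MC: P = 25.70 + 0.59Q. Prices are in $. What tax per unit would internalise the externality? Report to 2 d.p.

tax = $8.28 per unit

Social marginal cost = private MC + MEC = 32.16 + 0.97Q.
Set SMC = demand: 32.16 + 0.97Q = 52.97 - 3.37Q → Q* = 4.7949.
The Pigouvian tax equals MEC at Q*: 6.46 + 0.38×4.7949 = 8.2821.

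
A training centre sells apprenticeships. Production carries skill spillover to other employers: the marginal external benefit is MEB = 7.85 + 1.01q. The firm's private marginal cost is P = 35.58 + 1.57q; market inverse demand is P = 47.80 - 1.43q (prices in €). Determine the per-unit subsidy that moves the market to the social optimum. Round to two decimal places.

subsidy = €18.04 per unit

Social marginal cost = private MC − MEB = 27.73 + 0.56q.
Set SMC = demand: 27.73 + 0.56q = 47.80 - 1.43q → q* = 10.0854.
The Pigouvian subsidy equals MEB at q*: 7.85 + 1.01×10.0854 = 18.0363.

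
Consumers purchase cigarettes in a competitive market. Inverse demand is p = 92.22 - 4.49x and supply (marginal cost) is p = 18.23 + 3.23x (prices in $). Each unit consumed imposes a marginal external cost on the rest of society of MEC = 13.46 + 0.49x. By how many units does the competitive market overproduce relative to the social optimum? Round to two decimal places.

Market equilibrium (private): 18.23 + 3.23x = 92.22 - 4.49x → x_m = 9.5842.
Social marginal benefit = demand − MEC = 78.76 - 4.98x.
Set SMB = MC: 78.76 - 4.98x = 18.23 + 3.23x → x* = 7.3727.
Gap = |9.5842 − 7.3727| = 2.2115.

2.21 units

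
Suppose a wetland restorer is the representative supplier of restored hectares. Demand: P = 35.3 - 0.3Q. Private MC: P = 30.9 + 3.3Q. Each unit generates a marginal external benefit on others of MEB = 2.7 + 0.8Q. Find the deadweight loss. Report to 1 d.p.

Market equilibrium (private): 30.9 + 3.3Q = 35.3 - 0.3Q → Q_m = 1.2222.
Social marginal cost = private MC − MEB = 28.2 + 2.5Q.
Set SMC = demand: 28.2 + 2.5Q = 35.3 - 0.3Q → Q* = 2.5357.
Between Q* and Q_m the wedge demand − SMC runs linearly from 0 to MEB(Q_m), so the loss is a triangle.
DWL = ½ × 1.3135 × 3.6778 = 2.4154.

DWL = 2.4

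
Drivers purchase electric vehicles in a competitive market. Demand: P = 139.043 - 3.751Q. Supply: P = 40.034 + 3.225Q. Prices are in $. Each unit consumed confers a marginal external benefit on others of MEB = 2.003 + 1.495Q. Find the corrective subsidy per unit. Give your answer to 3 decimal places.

subsidy = $29.555 per unit

Social marginal benefit = demand + MEB = 141.046 - 2.256Q.
Set SMB = MC: 141.046 - 2.256Q = 40.034 + 3.225Q → Q* = 18.4295.
The Pigouvian subsidy equals MEB at Q*: 2.003 + 1.495×18.4295 = 29.5551.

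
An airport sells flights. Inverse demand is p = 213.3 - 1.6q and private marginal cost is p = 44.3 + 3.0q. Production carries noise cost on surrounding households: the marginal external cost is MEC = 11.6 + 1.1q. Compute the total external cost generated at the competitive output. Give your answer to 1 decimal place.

1168.5

Market equilibrium (private): 44.3 + 3.0q = 213.3 - 1.6q → q_m = 36.7391.
Total external cost = ∫₀^{q_m} (11.6 + 1.1q) dq = 11.6×36.7391 + ½×1.1×36.7391² = 1168.5424.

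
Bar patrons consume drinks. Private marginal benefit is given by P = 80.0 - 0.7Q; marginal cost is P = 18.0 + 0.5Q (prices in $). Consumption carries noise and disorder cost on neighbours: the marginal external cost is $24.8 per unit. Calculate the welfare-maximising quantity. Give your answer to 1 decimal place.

Q* = 31.0

Social marginal benefit = demand − MEC = 55.2 - 0.7Q.
Set SMB = MC: 55.2 - 0.7Q = 18.0 + 0.5Q → Q* = 31.0000.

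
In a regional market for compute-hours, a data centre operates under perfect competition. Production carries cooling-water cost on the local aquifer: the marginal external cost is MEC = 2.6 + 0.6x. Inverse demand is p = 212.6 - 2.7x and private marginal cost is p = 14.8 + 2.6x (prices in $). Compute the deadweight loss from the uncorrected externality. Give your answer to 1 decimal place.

DWL = $52.9

Market equilibrium (private): 14.8 + 2.6x = 212.6 - 2.7x → x_m = 37.3208.
Social marginal cost = private MC + MEC = 17.4 + 3.2x.
Set SMC = demand: 17.4 + 3.2x = 212.6 - 2.7x → x* = 33.0847.
The welfare-loss triangle has base |x_m − x*| and height MEC(x_m) (the vertical gap between SMC and demand is zero at x* and MEC at x_m).
DWL = ½ × 4.2361 × 24.9925 = 52.9354.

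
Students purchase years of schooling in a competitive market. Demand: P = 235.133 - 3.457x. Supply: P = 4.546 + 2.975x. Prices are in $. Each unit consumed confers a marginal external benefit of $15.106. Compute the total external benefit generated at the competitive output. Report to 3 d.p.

$541.550

Market equilibrium (private): 4.546 + 2.975x = 235.133 - 3.457x → x_m = 35.8500.
Total external benefit = MEB × x_m = 15.106 × 35.8500 = 541.5501.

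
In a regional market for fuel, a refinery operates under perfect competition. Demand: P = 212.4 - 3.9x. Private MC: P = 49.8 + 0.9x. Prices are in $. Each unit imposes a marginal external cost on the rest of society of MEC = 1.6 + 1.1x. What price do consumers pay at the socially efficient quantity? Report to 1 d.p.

Social marginal cost = private MC + MEC = 51.4 + 2.0x.
Set SMC = demand: 51.4 + 2.0x = 212.4 - 3.9x → x* = 27.2881.
Consumer price on the demand curve at x*: 212.4 − 3.9×27.2881 = 105.9764.

P = $106.0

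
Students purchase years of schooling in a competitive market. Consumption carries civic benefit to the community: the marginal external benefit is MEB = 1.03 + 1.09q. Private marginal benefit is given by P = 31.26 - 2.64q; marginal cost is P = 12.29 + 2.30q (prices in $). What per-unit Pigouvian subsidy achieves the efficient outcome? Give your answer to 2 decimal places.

subsidy = $6.69 per unit

Social marginal benefit = demand + MEB = 32.29 - 1.55q.
Set SMB = MC: 32.29 - 1.55q = 12.29 + 2.30q → q* = 5.1948.
The Pigouvian subsidy equals MEB at q*: 1.03 + 1.09×5.1948 = 6.6923.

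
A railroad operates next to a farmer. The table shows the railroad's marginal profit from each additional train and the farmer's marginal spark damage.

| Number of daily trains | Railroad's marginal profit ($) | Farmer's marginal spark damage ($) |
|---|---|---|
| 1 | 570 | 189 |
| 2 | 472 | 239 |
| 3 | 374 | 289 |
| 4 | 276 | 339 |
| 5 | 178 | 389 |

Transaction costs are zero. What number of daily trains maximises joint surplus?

3

Bargaining reaches the level where marginal profit last exceeds marginal spark damage.
That holds through level 3 (374 ≥ 289) but not at 4 (276 < 339).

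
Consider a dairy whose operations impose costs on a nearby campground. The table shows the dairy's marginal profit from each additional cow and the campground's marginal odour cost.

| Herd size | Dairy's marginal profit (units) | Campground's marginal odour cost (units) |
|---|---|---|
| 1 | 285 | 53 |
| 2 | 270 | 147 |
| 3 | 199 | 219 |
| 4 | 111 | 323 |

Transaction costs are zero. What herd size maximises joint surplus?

2

Bargaining reaches the level where marginal profit last exceeds marginal odour cost.
That holds through level 2 (270 ≥ 147) but not at 3 (199 < 219).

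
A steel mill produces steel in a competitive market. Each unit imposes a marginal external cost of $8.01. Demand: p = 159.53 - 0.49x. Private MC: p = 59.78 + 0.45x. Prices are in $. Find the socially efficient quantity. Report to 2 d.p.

Social marginal cost = private MC + MEC = 67.79 + 0.45x.
Set SMC = demand: 67.79 + 0.45x = 159.53 - 0.49x → x* = 97.5957.

x* = 97.60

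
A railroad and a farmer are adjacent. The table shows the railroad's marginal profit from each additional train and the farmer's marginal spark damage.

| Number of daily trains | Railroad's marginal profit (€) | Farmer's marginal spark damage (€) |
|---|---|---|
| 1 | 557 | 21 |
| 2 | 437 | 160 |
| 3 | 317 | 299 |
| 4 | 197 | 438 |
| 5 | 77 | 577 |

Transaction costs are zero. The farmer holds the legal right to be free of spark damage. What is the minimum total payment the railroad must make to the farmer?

€480

Efficient level: marginal profit ≥ marginal spark damage through level 3, so k* = 3.
With the farmer holding the right, the railroad must at least compensate total damage at k*: 21 + 160 + 299 = 480.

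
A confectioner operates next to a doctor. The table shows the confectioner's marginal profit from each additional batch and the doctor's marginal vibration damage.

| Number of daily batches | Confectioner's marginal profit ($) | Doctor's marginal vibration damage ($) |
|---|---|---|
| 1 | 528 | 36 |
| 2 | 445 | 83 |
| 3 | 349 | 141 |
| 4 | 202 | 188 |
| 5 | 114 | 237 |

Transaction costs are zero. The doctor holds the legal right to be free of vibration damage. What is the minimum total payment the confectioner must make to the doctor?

Efficient level: marginal profit ≥ marginal vibration damage through level 4, so k* = 4.
With the doctor holding the right, the confectioner must at least compensate total damage at k*: 36 + 83 + 141 + 188 = 448.

$448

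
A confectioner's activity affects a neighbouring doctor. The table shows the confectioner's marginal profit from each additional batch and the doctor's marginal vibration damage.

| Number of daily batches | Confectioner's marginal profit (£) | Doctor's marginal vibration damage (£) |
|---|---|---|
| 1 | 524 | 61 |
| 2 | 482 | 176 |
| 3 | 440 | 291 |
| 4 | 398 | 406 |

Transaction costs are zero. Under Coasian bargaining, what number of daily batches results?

3

Bargaining reaches the level where marginal profit last exceeds marginal vibration damage.
That holds through level 3 (440 ≥ 291) but not at 4 (398 < 406).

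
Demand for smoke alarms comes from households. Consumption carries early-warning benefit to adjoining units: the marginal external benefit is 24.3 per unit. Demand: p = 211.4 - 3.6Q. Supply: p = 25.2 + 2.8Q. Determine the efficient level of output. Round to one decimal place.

Q* = 32.9

Social marginal benefit = demand + MEB = 235.7 - 3.6Q.
Set SMB = MC: 235.7 - 3.6Q = 25.2 + 2.8Q → Q* = 32.8906.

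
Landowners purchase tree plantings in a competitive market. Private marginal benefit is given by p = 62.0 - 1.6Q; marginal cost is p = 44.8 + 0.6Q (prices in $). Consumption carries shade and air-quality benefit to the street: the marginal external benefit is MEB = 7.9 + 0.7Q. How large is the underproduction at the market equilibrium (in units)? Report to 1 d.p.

8.9 units

Market equilibrium (private): 44.8 + 0.6Q = 62.0 - 1.6Q → Q_m = 7.8182.
Social marginal benefit = demand + MEB = 69.9 - 0.9Q.
Set SMB = MC: 69.9 - 0.9Q = 44.8 + 0.6Q → Q* = 16.7333.
Gap = |7.8182 − 16.7333| = 8.9151.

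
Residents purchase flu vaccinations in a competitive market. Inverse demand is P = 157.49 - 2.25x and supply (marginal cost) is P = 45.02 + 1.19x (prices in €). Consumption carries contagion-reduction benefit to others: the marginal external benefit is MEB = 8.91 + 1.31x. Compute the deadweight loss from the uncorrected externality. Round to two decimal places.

DWL = €628.41

Market equilibrium (private): 45.02 + 1.19x = 157.49 - 2.25x → x_m = 32.6948.
Social marginal benefit = demand + MEB = 166.40 - 0.94x.
Set SMB = MC: 166.40 - 0.94x = 45.02 + 1.19x → x* = 56.9859.
Height of the DWL triangle at x_m is SMB(x_m) − MC(x_m) = MEB(x_m) = 51.7401.
DWL = ½ × 24.2911 × 51.7401 = 628.4120.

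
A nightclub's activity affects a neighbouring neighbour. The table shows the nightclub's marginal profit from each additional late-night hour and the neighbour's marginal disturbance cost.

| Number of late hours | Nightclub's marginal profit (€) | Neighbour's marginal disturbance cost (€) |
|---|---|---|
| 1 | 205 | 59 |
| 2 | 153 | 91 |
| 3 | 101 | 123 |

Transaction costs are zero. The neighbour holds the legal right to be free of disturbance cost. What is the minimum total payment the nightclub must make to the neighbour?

Efficient level: marginal profit ≥ marginal disturbance cost through level 2, so k* = 2.
With the neighbour holding the right, the nightclub must at least compensate total damage at k*: 59 + 91 = 150.

€150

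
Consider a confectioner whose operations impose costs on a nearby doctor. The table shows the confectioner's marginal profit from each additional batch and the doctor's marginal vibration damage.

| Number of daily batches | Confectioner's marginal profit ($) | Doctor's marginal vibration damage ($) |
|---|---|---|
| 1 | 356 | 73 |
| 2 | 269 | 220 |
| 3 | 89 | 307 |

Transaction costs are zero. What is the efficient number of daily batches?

2

Bargaining reaches the level where marginal profit last exceeds marginal vibration damage.
That holds through level 2 (269 ≥ 220) but not at 3 (89 < 307).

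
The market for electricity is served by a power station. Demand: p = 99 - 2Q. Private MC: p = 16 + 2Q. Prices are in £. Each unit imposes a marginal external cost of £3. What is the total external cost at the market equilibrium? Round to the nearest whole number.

Market equilibrium (private): 16 + 2Q = 99 - 2Q → Q_m = 20.7500.
Total external cost = MEC × Q_m = 3 × 20.7500 = 62.2500.

£62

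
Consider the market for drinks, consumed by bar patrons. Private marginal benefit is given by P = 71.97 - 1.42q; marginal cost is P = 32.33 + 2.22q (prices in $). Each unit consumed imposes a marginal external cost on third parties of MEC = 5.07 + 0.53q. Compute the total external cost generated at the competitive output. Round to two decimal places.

Market equilibrium (private): 32.33 + 2.22q = 71.97 - 1.42q → q_m = 10.8901.
Total external cost = ∫₀^{q_m} (5.07 + 0.53q) dq = 5.07×10.8901 + ½×0.53×10.8901² = 86.6403.

$86.64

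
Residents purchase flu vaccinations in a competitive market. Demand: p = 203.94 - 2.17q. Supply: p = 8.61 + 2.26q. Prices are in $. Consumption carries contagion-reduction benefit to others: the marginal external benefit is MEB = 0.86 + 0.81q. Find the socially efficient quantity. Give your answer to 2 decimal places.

Social marginal benefit = demand + MEB = 204.80 - 1.36q.
Set SMB = MC: 204.80 - 1.36q = 8.61 + 2.26q → q* = 54.1961.

q* = 54.20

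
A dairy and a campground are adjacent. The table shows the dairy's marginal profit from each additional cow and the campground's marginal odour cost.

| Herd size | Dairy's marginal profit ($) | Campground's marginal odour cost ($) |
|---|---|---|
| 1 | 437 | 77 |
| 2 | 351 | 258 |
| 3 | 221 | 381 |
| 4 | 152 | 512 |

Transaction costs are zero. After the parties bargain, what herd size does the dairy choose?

Bargaining reaches the level where marginal profit last exceeds marginal odour cost.
That holds through level 2 (351 ≥ 258) but not at 3 (221 < 381).

2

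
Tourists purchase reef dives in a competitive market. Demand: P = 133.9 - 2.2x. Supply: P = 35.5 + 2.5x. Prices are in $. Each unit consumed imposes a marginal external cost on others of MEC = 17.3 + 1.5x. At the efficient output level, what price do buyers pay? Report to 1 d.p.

P = $105.1

Social marginal benefit = demand − MEC = 116.6 - 3.7x.
Set SMB = MC: 116.6 - 3.7x = 35.5 + 2.5x → x* = 13.0806.
Consumer price on the demand curve at x*: 133.9 − 2.2×13.0806 = 105.1227.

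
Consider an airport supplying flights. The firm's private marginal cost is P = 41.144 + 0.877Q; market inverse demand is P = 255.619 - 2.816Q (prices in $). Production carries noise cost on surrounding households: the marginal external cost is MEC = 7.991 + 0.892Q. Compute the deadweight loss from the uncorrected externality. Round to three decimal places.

Market equilibrium (private): 41.144 + 0.877Q = 255.619 - 2.816Q → Q_m = 58.0761.
Social marginal cost = private MC + MEC = 49.135 + 1.769Q.
Set SMC = demand: 49.135 + 1.769Q = 255.619 - 2.816Q → Q* = 45.0347.
Between Q* and Q_m the wedge SMC − demand runs linearly from 0 to MEC(Q_m), so the loss is a triangle.
DWL = ½ × 13.0414 × 59.7949 = 389.9046.

DWL = $389.905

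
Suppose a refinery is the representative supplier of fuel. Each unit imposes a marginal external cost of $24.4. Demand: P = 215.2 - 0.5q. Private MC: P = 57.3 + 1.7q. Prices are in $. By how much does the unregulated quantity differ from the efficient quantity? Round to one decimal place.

Market equilibrium (private): 57.3 + 1.7q = 215.2 - 0.5q → q_m = 71.7727.
Social marginal cost = private MC + MEC = 81.7 + 1.7q.
Set SMC = demand: 81.7 + 1.7q = 215.2 - 0.5q → q* = 60.6818.
Gap = |71.7727 − 60.6818| = 11.0909.

11.1 units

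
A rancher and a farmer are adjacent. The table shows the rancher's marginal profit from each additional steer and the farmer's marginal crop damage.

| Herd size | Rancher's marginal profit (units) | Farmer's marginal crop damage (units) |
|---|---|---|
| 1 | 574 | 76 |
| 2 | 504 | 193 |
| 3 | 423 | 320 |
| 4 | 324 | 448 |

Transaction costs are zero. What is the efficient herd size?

Bargaining reaches the level where marginal profit last exceeds marginal crop damage.
That holds through level 3 (423 ≥ 320) but not at 4 (324 < 448).

3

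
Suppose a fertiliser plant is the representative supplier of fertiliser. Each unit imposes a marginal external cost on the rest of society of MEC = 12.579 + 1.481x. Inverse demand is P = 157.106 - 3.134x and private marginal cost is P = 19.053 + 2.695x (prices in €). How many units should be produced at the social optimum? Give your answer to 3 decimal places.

x* = 17.165

Social marginal cost = private MC + MEC = 31.632 + 4.176x.
Set SMC = demand: 31.632 + 4.176x = 157.106 - 3.134x → x* = 17.1647.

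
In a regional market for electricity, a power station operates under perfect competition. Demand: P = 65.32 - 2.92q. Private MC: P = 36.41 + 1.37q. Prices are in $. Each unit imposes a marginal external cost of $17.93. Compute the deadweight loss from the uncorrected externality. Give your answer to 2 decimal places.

Market equilibrium (private): 36.41 + 1.37q = 65.32 - 2.92q → q_m = 6.7389.
Social marginal cost = private MC + MEC = 54.34 + 1.37q.
Set SMC = demand: 54.34 + 1.37q = 65.32 - 2.92q → q* = 2.5594.
Height of the DWL triangle at q_m is SMC(q_m) − demand(q_m) = MEC(q_m) = 17.9300.
DWL = ½ × 4.1795 × 17.9300 = 37.4692.

DWL = $37.47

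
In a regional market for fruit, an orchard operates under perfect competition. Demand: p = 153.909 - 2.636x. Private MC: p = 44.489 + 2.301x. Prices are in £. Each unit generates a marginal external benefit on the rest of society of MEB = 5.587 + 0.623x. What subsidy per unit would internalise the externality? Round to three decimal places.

Social marginal cost = private MC − MEB = 38.902 + 1.678x.
Set SMC = demand: 38.902 + 1.678x = 153.909 - 2.636x → x* = 26.6590.
The Pigouvian subsidy equals MEB at x*: 5.587 + 0.623×26.6590 = 22.1956.

subsidy = £22.196 per unit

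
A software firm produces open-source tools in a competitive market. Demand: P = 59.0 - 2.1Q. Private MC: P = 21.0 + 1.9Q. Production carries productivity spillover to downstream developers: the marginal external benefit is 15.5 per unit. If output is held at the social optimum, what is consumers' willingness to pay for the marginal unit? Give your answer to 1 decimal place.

P = 30.9

Social marginal cost = private MC − MEB = 5.5 + 1.9Q.
Set SMC = demand: 5.5 + 1.9Q = 59.0 - 2.1Q → Q* = 13.3750.
Consumer price on the demand curve at Q*: 59.0 − 2.1×13.3750 = 30.9125.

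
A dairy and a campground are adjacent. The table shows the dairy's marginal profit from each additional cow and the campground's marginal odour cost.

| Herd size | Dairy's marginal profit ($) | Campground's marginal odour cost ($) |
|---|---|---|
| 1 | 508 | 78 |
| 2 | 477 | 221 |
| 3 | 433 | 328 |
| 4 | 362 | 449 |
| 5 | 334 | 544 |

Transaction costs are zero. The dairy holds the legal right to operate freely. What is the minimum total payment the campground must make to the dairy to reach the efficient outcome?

Left alone the dairy would choose level 5 (marginal profit stays positive).
Efficient level: k* = 3 (marginal profit ≥ marginal odour cost through 3).
The campground must at least cover the dairy's forgone profit from cutting 5→3: 362 + 334 = 696.

$696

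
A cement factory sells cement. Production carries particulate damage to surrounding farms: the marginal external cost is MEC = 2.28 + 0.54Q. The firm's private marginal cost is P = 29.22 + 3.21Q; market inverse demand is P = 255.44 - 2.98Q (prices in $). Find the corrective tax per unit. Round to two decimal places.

Social marginal cost = private MC + MEC = 31.50 + 3.75Q.
Set SMC = demand: 31.50 + 3.75Q = 255.44 - 2.98Q → Q* = 33.2749.
The Pigouvian tax equals MEC at Q*: 2.28 + 0.54×33.2749 = 20.2484.

tax = $20.25 per unit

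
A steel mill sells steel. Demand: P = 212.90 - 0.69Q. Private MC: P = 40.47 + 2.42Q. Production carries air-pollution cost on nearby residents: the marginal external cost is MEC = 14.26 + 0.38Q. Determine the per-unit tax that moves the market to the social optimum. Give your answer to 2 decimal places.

tax = 31.48 per unit

Social marginal cost = private MC + MEC = 54.73 + 2.80Q.
Set SMC = demand: 54.73 + 2.80Q = 212.90 - 0.69Q → Q* = 45.3209.
The Pigouvian tax equals MEC at Q*: 14.26 + 0.38×45.3209 = 31.4819.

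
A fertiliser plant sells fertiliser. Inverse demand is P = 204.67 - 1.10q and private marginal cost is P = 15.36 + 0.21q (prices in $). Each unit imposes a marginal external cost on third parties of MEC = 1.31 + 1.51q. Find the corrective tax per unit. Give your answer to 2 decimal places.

Social marginal cost = private MC + MEC = 16.67 + 1.72q.
Set SMC = demand: 16.67 + 1.72q = 204.67 - 1.10q → q* = 66.6667.
The Pigouvian tax equals MEC at q*: 1.31 + 1.51×66.6667 = 101.9767.

tax = $101.98 per unit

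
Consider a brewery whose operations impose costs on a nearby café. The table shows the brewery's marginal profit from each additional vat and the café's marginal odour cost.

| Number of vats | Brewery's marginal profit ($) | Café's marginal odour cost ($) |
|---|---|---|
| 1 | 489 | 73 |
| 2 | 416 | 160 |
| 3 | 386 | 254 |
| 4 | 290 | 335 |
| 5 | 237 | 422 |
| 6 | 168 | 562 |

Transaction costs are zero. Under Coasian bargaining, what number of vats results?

Bargaining reaches the level where marginal profit last exceeds marginal odour cost.
That holds through level 3 (386 ≥ 254) but not at 4 (290 < 335).

3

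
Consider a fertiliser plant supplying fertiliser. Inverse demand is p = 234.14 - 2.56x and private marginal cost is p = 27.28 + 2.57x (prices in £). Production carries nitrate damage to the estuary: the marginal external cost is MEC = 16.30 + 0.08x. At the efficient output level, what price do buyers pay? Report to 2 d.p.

Social marginal cost = private MC + MEC = 43.58 + 2.65x.
Set SMC = demand: 43.58 + 2.65x = 234.14 - 2.56x → x* = 36.5758.
Consumer price on the demand curve at x*: 234.14 − 2.56×36.5758 = 140.5060.

P = £140.51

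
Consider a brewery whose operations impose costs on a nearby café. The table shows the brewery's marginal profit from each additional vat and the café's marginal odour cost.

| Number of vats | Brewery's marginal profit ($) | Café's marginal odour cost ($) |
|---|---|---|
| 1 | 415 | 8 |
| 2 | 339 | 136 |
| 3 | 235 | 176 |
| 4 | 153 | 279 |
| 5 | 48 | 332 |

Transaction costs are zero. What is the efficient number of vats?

Bargaining reaches the level where marginal profit last exceeds marginal odour cost.
That holds through level 3 (235 ≥ 176) but not at 4 (153 < 279).

3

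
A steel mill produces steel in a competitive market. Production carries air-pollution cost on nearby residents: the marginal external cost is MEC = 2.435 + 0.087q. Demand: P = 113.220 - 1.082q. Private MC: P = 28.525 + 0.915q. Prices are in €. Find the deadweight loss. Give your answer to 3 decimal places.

Market equilibrium (private): 28.525 + 0.915q = 113.220 - 1.082q → q_m = 42.4111.
Social marginal cost = private MC + MEC = 30.960 + 1.002q.
Set SMC = demand: 30.960 + 1.002q = 113.220 - 1.082q → q* = 39.4722.
The loss is the area between SMC and demand from q* to q_m; with linear curves that's a triangle of height MEC(q_m).
DWL = ½ × 2.9389 × 6.1248 = 9.0001.

DWL = €9.000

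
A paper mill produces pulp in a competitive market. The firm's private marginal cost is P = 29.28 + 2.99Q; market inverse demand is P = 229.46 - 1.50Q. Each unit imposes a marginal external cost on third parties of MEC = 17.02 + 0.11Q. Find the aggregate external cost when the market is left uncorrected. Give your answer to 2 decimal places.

Market equilibrium (private): 29.28 + 2.99Q = 229.46 - 1.50Q → Q_m = 44.5835.
Total external cost = ∫₀^{Q_m} (17.02 + 0.11Q) dQ = 17.02×44.5835 + ½×0.11×44.5835² = 868.1340.

868.13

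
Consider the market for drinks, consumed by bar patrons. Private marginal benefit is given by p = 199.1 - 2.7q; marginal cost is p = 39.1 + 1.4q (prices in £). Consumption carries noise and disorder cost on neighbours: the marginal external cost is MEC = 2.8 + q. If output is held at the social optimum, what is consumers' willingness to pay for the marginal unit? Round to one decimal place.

P = £115.9

Social marginal benefit = demand − MEC = 196.3 - 3.7q.
Set SMB = MC: 196.3 - 3.7q = 39.1 + 1.4q → q* = 30.8235.
Consumer price on the demand curve at q*: 199.1 − 2.7×30.8235 = 115.8766.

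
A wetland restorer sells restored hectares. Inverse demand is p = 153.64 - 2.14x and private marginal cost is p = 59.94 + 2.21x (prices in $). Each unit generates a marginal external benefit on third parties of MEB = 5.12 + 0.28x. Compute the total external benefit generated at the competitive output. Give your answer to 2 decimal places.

Market equilibrium (private): 59.94 + 2.21x = 153.64 - 2.14x → x_m = 21.5402.
Total external benefit = ∫₀^{x_m} (5.12 + 0.28x) dx = 5.12×21.5402 + ½×0.28×21.5402² = 175.2431.

$175.24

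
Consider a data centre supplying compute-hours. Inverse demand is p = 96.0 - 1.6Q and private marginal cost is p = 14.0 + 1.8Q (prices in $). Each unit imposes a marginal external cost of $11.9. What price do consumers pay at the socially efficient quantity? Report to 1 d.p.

P = $63.0

Social marginal cost = private MC + MEC = 25.9 + 1.8Q.
Set SMC = demand: 25.9 + 1.8Q = 96.0 - 1.6Q → Q* = 20.6176.
Consumer price on the demand curve at Q*: 96.0 − 1.6×20.6176 = 63.0118.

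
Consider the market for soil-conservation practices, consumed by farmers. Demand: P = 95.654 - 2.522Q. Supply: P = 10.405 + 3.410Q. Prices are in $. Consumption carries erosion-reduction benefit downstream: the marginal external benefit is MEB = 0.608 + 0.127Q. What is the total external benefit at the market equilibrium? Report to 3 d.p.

Market equilibrium (private): 10.405 + 3.410Q = 95.654 - 2.522Q → Q_m = 14.3710.
Total external benefit = ∫₀^{Q_m} (0.608 + 0.127Q) dQ = 0.608×14.3710 + ½×0.127×14.3710² = 21.8519.

$21.852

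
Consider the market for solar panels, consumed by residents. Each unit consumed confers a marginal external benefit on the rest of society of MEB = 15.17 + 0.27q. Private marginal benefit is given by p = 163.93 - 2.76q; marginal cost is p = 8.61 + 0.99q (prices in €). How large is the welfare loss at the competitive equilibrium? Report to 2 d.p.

Market equilibrium (private): 8.61 + 0.99q = 163.93 - 2.76q → q_m = 41.4187.
Social marginal benefit = demand + MEB = 179.10 - 2.49q.
Set SMB = MC: 179.10 - 2.49q = 8.61 + 0.99q → q* = 48.9914.
The loss is the area between SMB and MC from q* to q_m; with linear curves that's a triangle of height MEB(q_m).
DWL = ½ × 7.5727 × 26.3530 = 99.7817.

DWL = €99.78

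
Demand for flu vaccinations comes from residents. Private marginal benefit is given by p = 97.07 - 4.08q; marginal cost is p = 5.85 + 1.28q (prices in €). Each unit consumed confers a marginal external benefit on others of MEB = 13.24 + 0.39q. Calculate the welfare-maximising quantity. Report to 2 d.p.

q* = 21.02

Social marginal benefit = demand + MEB = 110.31 - 3.69q.
Set SMB = MC: 110.31 - 3.69q = 5.85 + 1.28q → q* = 21.0181.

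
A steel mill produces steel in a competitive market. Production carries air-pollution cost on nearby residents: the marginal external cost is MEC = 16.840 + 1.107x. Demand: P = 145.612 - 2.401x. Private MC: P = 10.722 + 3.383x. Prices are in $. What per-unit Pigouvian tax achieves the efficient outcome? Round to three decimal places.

Social marginal cost = private MC + MEC = 27.562 + 4.490x.
Set SMC = demand: 27.562 + 4.490x = 145.612 - 2.401x → x* = 17.1310.
The Pigouvian tax equals MEC at x*: 16.840 + 1.107×17.1310 = 35.8040.

tax = $35.804 per unit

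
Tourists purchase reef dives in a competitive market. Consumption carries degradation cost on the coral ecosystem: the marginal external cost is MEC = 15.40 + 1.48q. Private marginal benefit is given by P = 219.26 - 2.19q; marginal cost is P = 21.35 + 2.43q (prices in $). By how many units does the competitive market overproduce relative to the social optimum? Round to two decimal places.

Market equilibrium (private): 21.35 + 2.43q = 219.26 - 2.19q → q_m = 42.8377.
Social marginal benefit = demand − MEC = 203.86 - 3.67q.
Set SMB = MC: 203.86 - 3.67q = 21.35 + 2.43q → q* = 29.9197.
Gap = |42.8377 − 29.9197| = 12.9180.

12.92 units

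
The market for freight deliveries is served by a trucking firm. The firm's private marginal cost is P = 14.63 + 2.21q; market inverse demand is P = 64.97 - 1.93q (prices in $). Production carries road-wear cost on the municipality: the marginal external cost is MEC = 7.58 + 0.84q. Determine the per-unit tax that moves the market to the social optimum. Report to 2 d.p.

Social marginal cost = private MC + MEC = 22.21 + 3.05q.
Set SMC = demand: 22.21 + 3.05q = 64.97 - 1.93q → q* = 8.5863.
The Pigouvian tax equals MEC at q*: 7.58 + 0.84×8.5863 = 14.7925.

tax = $14.79 per unit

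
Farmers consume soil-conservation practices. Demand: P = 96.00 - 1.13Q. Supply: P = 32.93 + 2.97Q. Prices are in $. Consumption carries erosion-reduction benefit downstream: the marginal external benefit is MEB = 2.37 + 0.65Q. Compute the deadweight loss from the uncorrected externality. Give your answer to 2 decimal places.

Market equilibrium (private): 32.93 + 2.97Q = 96.00 - 1.13Q → Q_m = 15.3829.
Social marginal benefit = demand + MEB = 98.37 - 0.48Q.
Set SMB = MC: 98.37 - 0.48Q = 32.93 + 2.97Q → Q* = 18.9681.
Height of the DWL triangle at Q_m is SMB(Q_m) − MC(Q_m) = MEB(Q_m) = 12.3689.
DWL = ½ × 3.5852 × 12.3689 = 22.1725.

DWL = $22.17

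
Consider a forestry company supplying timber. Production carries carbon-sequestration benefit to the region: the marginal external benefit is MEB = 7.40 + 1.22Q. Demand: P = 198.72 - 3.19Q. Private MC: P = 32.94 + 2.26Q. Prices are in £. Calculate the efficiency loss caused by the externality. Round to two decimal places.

DWL = £234.18

Market equilibrium (private): 32.94 + 2.26Q = 198.72 - 3.19Q → Q_m = 30.4183.
Social marginal cost = private MC − MEB = 25.54 + 1.04Q.
Set SMC = demand: 25.54 + 1.04Q = 198.72 - 3.19Q → Q* = 40.9409.
Height of the DWL triangle at Q_m is demand(Q_m) − SMC(Q_m) = MEB(Q_m) = 44.5104.
DWL = ½ × 10.5226 × 44.5104 = 234.1826.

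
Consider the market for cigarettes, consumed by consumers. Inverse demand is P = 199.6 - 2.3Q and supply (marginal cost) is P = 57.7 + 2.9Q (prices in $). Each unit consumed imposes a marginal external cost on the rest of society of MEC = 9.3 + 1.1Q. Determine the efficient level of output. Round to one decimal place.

Q* = 21.0

Social marginal benefit = demand − MEC = 190.3 - 3.4Q.
Set SMB = MC: 190.3 - 3.4Q = 57.7 + 2.9Q → Q* = 21.0476.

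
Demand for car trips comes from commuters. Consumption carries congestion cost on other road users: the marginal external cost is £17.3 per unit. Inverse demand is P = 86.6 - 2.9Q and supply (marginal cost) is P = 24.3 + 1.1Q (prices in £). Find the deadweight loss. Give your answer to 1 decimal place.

DWL = £37.4

Market equilibrium (private): 24.3 + 1.1Q = 86.6 - 2.9Q → Q_m = 15.5750.
Social marginal benefit = demand − MEC = 69.3 - 2.9Q.
Set SMB = MC: 69.3 - 2.9Q = 24.3 + 1.1Q → Q* = 11.2500.
Between Q* and Q_m the wedge MC − SMB runs linearly from 0 to MEC(Q_m), so the loss is a triangle.
DWL = ½ × 4.3250 × 17.3000 = 37.4113.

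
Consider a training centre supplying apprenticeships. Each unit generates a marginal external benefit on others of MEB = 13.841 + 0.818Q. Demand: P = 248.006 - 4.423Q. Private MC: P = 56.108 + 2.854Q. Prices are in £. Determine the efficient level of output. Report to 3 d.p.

Social marginal cost = private MC − MEB = 42.267 + 2.036Q.
Set SMC = demand: 42.267 + 2.036Q = 248.006 - 4.423Q → Q* = 31.8531.

Q* = 31.853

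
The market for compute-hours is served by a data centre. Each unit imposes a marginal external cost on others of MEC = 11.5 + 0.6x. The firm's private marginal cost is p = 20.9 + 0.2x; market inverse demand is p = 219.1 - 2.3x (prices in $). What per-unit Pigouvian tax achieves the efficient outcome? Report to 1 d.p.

tax = $47.6 per unit

Social marginal cost = private MC + MEC = 32.4 + 0.8x.
Set SMC = demand: 32.4 + 0.8x = 219.1 - 2.3x → x* = 60.2258.
The Pigouvian tax equals MEC at x*: 11.5 + 0.6×60.2258 = 47.6355.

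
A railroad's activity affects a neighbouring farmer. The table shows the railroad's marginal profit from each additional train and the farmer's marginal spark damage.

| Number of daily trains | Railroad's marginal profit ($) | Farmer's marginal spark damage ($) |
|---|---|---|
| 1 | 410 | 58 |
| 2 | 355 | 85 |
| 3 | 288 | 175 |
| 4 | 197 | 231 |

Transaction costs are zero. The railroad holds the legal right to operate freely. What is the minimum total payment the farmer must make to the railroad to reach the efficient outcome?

Left alone the railroad would choose level 4 (marginal profit stays positive).
Efficient level: k* = 3 (marginal profit ≥ marginal spark damage through 3).
The farmer must at least cover the railroad's forgone profit from cutting 4→3: 197 = 197.

$197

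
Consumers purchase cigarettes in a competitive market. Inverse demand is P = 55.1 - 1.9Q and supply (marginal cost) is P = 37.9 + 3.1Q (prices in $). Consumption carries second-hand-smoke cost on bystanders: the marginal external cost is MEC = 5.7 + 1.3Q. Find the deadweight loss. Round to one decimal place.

DWL = $8.2

Market equilibrium (private): 37.9 + 3.1Q = 55.1 - 1.9Q → Q_m = 3.4400.
Social marginal benefit = demand − MEC = 49.4 - 3.2Q.
Set SMB = MC: 49.4 - 3.2Q = 37.9 + 3.1Q → Q* = 1.8254.
Height of the DWL triangle at Q_m is MC(Q_m) − SMB(Q_m) = MEC(Q_m) = 10.1720.
DWL = ½ × 1.6146 × 10.1720 = 8.2119.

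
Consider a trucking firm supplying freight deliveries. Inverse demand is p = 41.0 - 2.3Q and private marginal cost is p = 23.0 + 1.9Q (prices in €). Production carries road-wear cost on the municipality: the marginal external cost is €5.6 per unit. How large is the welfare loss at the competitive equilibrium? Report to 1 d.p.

DWL = €3.7

Market equilibrium (private): 23.0 + 1.9Q = 41.0 - 2.3Q → Q_m = 4.2857.
Social marginal cost = private MC + MEC = 28.6 + 1.9Q.
Set SMC = demand: 28.6 + 1.9Q = 41.0 - 2.3Q → Q* = 2.9524.
Between Q* and Q_m the wedge SMC − demand runs linearly from 0 to MEC(Q_m), so the loss is a triangle.
DWL = ½ × 1.3333 × 5.6000 = 3.7332.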